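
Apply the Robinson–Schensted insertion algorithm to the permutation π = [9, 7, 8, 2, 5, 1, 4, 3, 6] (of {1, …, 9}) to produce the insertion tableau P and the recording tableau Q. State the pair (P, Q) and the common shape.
P = [1, 3, 6] / [2, 4] / [5, 8] / [7] / [9];  Q = [1, 3, 9] / [2, 5] / [4, 7] / [6] / [8];  common shape = (3, 2, 2, 1, 1)

Row-insert the values π_1, π_2, … into P one at a time, bumping the leftmost entry strictly greater than the inserted value down to the next row. The recording tableau Q records, in position (i, j), the step at which that cell was added to P.
  Insert 9 (step 1): P = [9];  Q = [1]
  Insert 7 (step 2): P = [7] / [9];  Q = [1] / [2]
  Insert 8 (step 3): P = [7, 8] / [9];  Q = [1, 3] / [2]
  Insert 2 (step 4): P = [2, 8] / [7] / [9];  Q = [1, 3] / [2] / [4]
  Insert 5 (step 5): P = [2, 5] / [7, 8] / [9];  Q = [1, 3] / [2, 5] / [4]
  Insert 1 (step 6): P = [1, 5] / [2, 8] / [7] / [9];  Q = [1, 3] / [2, 5] / [4] / [6]
  Insert 4 (step 7): P = [1, 4] / [2, 5] / [7, 8] / [9];  Q = [1, 3] / [2, 5] / [4, 7] / [6]
  Insert 3 (step 8): P = [1, 3] / [2, 4] / [5, 8] / [7] / [9];  Q = [1, 3] / [2, 5] / [4, 7] / [6] / [8]
  Insert 6 (step 9): P = [1, 3, 6] / [2, 4] / [5, 8] / [7] / [9];  Q = [1, 3, 9] / [2, 5] / [4, 7] / [6] / [8]
Final shape: (3, 2, 2, 1, 1).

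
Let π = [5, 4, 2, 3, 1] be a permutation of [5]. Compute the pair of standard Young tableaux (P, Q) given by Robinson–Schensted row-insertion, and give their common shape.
P = [1, 3] / [2] / [4] / [5];  Q = [1, 4] / [2] / [3] / [5];  common shape = (2, 1, 1, 1)

Row-insert the values π_1, π_2, … into P one at a time, bumping the leftmost entry strictly greater than the inserted value down to the next row. The recording tableau Q records, in position (i, j), the step at which that cell was added to P.
  Insert 5 (step 1): P = [5];  Q = [1]
  Insert 4 (step 2): P = [4] / [5];  Q = [1] / [2]
  Insert 2 (step 3): P = [2] / [4] / [5];  Q = [1] / [2] / [3]
  Insert 3 (step 4): P = [2, 3] / [4] / [5];  Q = [1, 4] / [2] / [3]
  Insert 1 (step 5): P = [1, 3] / [2] / [4] / [5];  Q = [1, 4] / [2] / [3] / [5]
Final shape: (2, 1, 1, 1).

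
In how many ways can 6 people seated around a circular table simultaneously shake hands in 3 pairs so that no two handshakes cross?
C_3 = 5

These noncrossing handshakes are counted by the Catalan number C_n = (1/(n + 1)) · C(2n, n). For n = 3: C_3 = (1/4) · C(6, 3) = 20/4 = 5.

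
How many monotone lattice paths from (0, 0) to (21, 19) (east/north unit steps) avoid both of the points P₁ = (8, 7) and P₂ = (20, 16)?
Number of paths = 76152747660

Inclusion–exclusion. Total paths: C(40, 21) = 131282408400. Through P₁: C(15, 8)·C(25, 13) = 33463930500. Through P₂: C(36, 20)·C(4, 1) = 29231488440. Since P₁ is strictly southwest of P₂, a monotone path through both must visit P₁ then P₂; paths through both = C(15, 8)·C(21, 12)·C(4, 1) = 7565758200. Avoid both = 131282408400 − 33463930500 − 29231488440 + 7565758200 = 76152747660.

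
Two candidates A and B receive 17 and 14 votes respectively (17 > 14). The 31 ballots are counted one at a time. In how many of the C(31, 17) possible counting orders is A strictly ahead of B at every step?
Strict-lead orderings = 25662825

Total orderings of the 31 votes with 17 for A: C(31, 17) = 265182525. By the Bertrand ballot formula (Cycle Lemma / reflection principle), the number of orderings in which A is strictly ahead of B throughout is (p − q)/(p + q) · C(p + q, p) = (17 − 14)/(17 + 14) · 265182525 = 25662825.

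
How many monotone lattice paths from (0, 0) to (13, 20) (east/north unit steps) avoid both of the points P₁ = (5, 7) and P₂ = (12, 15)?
Number of paths = 338278320

Inclusion–exclusion. Total paths: C(33, 13) = 573166440. Through P₁: C(12, 5)·C(21, 8) = 161164080. Through P₂: C(27, 12)·C(6, 1) = 104303160. Since P₁ is strictly southwest of P₂, a monotone path through both must visit P₁ then P₂; paths through both = C(12, 5)·C(15, 7)·C(6, 1) = 30579120. Avoid both = 573166440 − 161164080 − 104303160 + 30579120 = 338278320.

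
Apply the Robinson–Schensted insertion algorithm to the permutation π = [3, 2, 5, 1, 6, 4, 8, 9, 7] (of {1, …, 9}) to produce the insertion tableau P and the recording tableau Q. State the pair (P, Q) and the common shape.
P = [1, 4, 6, 7, 9] / [2, 5, 8] / [3];  Q = [1, 3, 5, 7, 8] / [2, 6, 9] / [4];  common shape = (5, 3, 1)

Row-insert the values π_1, π_2, … into P one at a time, bumping the leftmost entry strictly greater than the inserted value down to the next row. The recording tableau Q records, in position (i, j), the step at which that cell was added to P.
  Insert 3 (step 1): P = [3];  Q = [1]
  Insert 2 (step 2): P = [2] / [3];  Q = [1] / [2]
  Insert 5 (step 3): P = [2, 5] / [3];  Q = [1, 3] / [2]
  Insert 1 (step 4): P = [1, 5] / [2] / [3];  Q = [1, 3] / [2] / [4]
  Insert 6 (step 5): P = [1, 5, 6] / [2] / [3];  Q = [1, 3, 5] / [2] / [4]
  Insert 4 (step 6): P = [1, 4, 6] / [2, 5] / [3];  Q = [1, 3, 5] / [2, 6] / [4]
  Insert 8 (step 7): P = [1, 4, 6, 8] / [2, 5] / [3];  Q = [1, 3, 5, 7] / [2, 6] / [4]
  Insert 9 (step 8): P = [1, 4, 6, 8, 9] / [2, 5] / [3];  Q = [1, 3, 5, 7, 8] / [2, 6] / [4]
  Insert 7 (step 9): P = [1, 4, 6, 7, 9] / [2, 5, 8] / [3];  Q = [1, 3, 5, 7, 8] / [2, 6, 9] / [4]
Final shape: (5, 3, 1).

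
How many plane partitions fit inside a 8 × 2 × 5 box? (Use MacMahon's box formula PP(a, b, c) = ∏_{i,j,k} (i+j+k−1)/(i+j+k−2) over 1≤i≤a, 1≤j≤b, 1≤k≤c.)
PP(8, 2, 5) = 429429

Evaluate the triple product over i = 1..8, j = 1..2, k = 1..5. The factors are (2/1) · (3/2) · (4/3) · (5/4) · (6/5) · (3/2) · (4/3) · (5/4) · … (80 factors total). The numerators and denominators telescope so the product is an integer; carrying out the multiplication exactly gives PP(8, 2, 5) = 429429.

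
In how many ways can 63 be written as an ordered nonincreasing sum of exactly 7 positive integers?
p(63, 7 parts) = 31275

Partitions of n into exactly k parts are in bijection with partitions of n − k into at most k parts (subtract 1 from each part). So p(63, exactly 7) = p(56, parts ≤ 7). Computing via the recurrence p(m, j) = p(m, j−1) + p(m−j, j) gives 31275.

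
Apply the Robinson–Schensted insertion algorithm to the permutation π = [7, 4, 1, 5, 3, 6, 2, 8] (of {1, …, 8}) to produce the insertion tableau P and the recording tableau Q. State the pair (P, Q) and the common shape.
P = [1, 2, 6, 8] / [3, 5] / [4] / [7];  Q = [1, 4, 6, 8] / [2, 5] / [3] / [7];  common shape = (4, 2, 1, 1)

Row-insert the values π_1, π_2, … into P one at a time, bumping the leftmost entry strictly greater than the inserted value down to the next row. The recording tableau Q records, in position (i, j), the step at which that cell was added to P.
  Insert 7 (step 1): P = [7];  Q = [1]
  Insert 4 (step 2): P = [4] / [7];  Q = [1] / [2]
  Insert 1 (step 3): P = [1] / [4] / [7];  Q = [1] / [2] / [3]
  Insert 5 (step 4): P = [1, 5] / [4] / [7];  Q = [1, 4] / [2] / [3]
  Insert 3 (step 5): P = [1, 3] / [4, 5] / [7];  Q = [1, 4] / [2, 5] / [3]
  Insert 6 (step 6): P = [1, 3, 6] / [4, 5] / [7];  Q = [1, 4, 6] / [2, 5] / [3]
  Insert 2 (step 7): P = [1, 2, 6] / [3, 5] / [4] / [7];  Q = [1, 4, 6] / [2, 5] / [3] / [7]
  Insert 8 (step 8): P = [1, 2, 6, 8] / [3, 5] / [4] / [7];  Q = [1, 4, 6, 8] / [2, 5] / [3] / [7]
Final shape: (4, 2, 1, 1).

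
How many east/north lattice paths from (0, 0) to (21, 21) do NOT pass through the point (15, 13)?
Number of paths = 425819067960

Total paths from (0, 0) to (21, 21): C(42, 21) = 538257874440. Paths through (15, 13): (paths (0, 0) → (15, 13)) × (paths (15, 13) → (21, 21)) = C(28, 15) · C(14, 6) = 37442160 · 3003 = 112438806480. Avoidance count = 538257874440 − 112438806480 = 425819067960.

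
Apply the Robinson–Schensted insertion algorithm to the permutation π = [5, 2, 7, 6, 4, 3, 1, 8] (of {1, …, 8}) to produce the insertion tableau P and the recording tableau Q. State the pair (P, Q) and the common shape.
P = [1, 3, 8] / [2, 6] / [4] / [5] / [7];  Q = [1, 3, 8] / [2, 4] / [5] / [6] / [7];  common shape = (3, 2, 1, 1, 1)

Row-insert the values π_1, π_2, … into P one at a time, bumping the leftmost entry strictly greater than the inserted value down to the next row. The recording tableau Q records, in position (i, j), the step at which that cell was added to P.
  Insert 5 (step 1): P = [5];  Q = [1]
  Insert 2 (step 2): P = [2] / [5];  Q = [1] / [2]
  Insert 7 (step 3): P = [2, 7] / [5];  Q = [1, 3] / [2]
  Insert 6 (step 4): P = [2, 6] / [5, 7];  Q = [1, 3] / [2, 4]
  Insert 4 (step 5): P = [2, 4] / [5, 6] / [7];  Q = [1, 3] / [2, 4] / [5]
  Insert 3 (step 6): P = [2, 3] / [4, 6] / [5] / [7];  Q = [1, 3] / [2, 4] / [5] / [6]
  Insert 1 (step 7): P = [1, 3] / [2, 6] / [4] / [5] / [7];  Q = [1, 3] / [2, 4] / [5] / [6] / [7]
  Insert 8 (step 8): P = [1, 3, 8] / [2, 6] / [4] / [5] / [7];  Q = [1, 3, 8] / [2, 4] / [5] / [6] / [7]
Final shape: (3, 2, 1, 1, 1).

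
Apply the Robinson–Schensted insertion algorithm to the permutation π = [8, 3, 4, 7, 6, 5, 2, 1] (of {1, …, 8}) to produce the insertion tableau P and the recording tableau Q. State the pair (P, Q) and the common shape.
P = [1, 4, 5] / [2] / [3] / [6] / [7] / [8];  Q = [1, 3, 4] / [2] / [5] / [6] / [7] / [8];  common shape = (3, 1, 1, 1, 1, 1)

Row-insert the values π_1, π_2, … into P one at a time, bumping the leftmost entry strictly greater than the inserted value down to the next row. The recording tableau Q records, in position (i, j), the step at which that cell was added to P.
  Insert 8 (step 1): P = [8];  Q = [1]
  Insert 3 (step 2): P = [3] / [8];  Q = [1] / [2]
  Insert 4 (step 3): P = [3, 4] / [8];  Q = [1, 3] / [2]
  Insert 7 (step 4): P = [3, 4, 7] / [8];  Q = [1, 3, 4] / [2]
  Insert 6 (step 5): P = [3, 4, 6] / [7] / [8];  Q = [1, 3, 4] / [2] / [5]
  Insert 5 (step 6): P = [3, 4, 5] / [6] / [7] / [8];  Q = [1, 3, 4] / [2] / [5] / [6]
  Insert 2 (step 7): P = [2, 4, 5] / [3] / [6] / [7] / [8];  Q = [1, 3, 4] / [2] / [5] / [6] / [7]
  Insert 1 (step 8): P = [1, 4, 5] / [2] / [3] / [6] / [7] / [8];  Q = [1, 3, 4] / [2] / [5] / [6] / [7] / [8]
Final shape: (3, 1, 1, 1, 1, 1).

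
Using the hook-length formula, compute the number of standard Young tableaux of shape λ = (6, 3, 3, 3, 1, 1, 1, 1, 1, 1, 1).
# SYT of shape (6, 3, 3, 3, 1, 1, 1, 1, 1, 1, 1) = 218243025

Hook-length formula: f^λ = n! / Π hook(c), product over all cells c of the Young diagram. For λ = (6, 3, 3, 3, 1, 1, 1, 1, 1, 1, 1), n = 22 boxes. Hook lengths by row (left-to-right, top-to-bottom): [16, 8, 7, 3, 2, 1]; [12, 4, 3]; [11, 3, 2]; [10, 2, 1]; [7]; [6]; [5]; [4]; [3]; [2]; [1]. Product of hooks = 5150225203200. So f^λ = 22! / 5150225203200 = 1124000727777607680000 / 5150225203200 = 218243025.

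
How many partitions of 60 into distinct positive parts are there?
q(60) = 10880

A partition into distinct parts is a strictly decreasing sequence summing to n. The recurrence d(n, m) = d(n, m−1) + d(n−m, m−1) (use part m at most once) with q(n) = d(n, n) gives q(60) = 10880. (Euler's theorem: # distinct-part partitions = # odd-part partitions.)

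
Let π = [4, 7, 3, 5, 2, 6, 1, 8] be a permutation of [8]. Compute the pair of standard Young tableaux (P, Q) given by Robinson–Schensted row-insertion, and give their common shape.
P = [1, 5, 6, 8] / [2, 7] / [3] / [4];  Q = [1, 2, 6, 8] / [3, 4] / [5] / [7];  common shape = (4, 2, 1, 1)

Row-insert the values π_1, π_2, … into P one at a time, bumping the leftmost entry strictly greater than the inserted value down to the next row. The recording tableau Q records, in position (i, j), the step at which that cell was added to P.
  Insert 4 (step 1): P = [4];  Q = [1]
  Insert 7 (step 2): P = [4, 7];  Q = [1, 2]
  Insert 3 (step 3): P = [3, 7] / [4];  Q = [1, 2] / [3]
  Insert 5 (step 4): P = [3, 5] / [4, 7];  Q = [1, 2] / [3, 4]
  Insert 2 (step 5): P = [2, 5] / [3, 7] / [4];  Q = [1, 2] / [3, 4] / [5]
  Insert 6 (step 6): P = [2, 5, 6] / [3, 7] / [4];  Q = [1, 2, 6] / [3, 4] / [5]
  Insert 1 (step 7): P = [1, 5, 6] / [2, 7] / [3] / [4];  Q = [1, 2, 6] / [3, 4] / [5] / [7]
  Insert 8 (step 8): P = [1, 5, 6, 8] / [2, 7] / [3] / [4];  Q = [1, 2, 6, 8] / [3, 4] / [5] / [7]
Final shape: (4, 2, 1, 1).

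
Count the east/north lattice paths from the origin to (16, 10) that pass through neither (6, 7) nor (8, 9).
Number of paths = 4694833

Inclusion–exclusion. Total paths: C(26, 16) = 5311735. Through P₁: C(13, 6)·C(13, 10) = 490776. Through P₂: C(17, 8)·C(9, 8) = 218790. Since P₁ is strictly southwest of P₂, a monotone path through both must visit P₁ then P₂; paths through both = C(13, 6)·C(4, 2)·C(9, 8) = 92664. Avoid both = 5311735 − 490776 − 218790 + 92664 = 4694833.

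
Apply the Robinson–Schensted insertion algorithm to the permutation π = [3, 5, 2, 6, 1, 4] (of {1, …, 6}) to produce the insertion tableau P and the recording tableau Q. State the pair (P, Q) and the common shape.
P = [1, 4, 6] / [2, 5] / [3];  Q = [1, 2, 4] / [3, 6] / [5];  common shape = (3, 2, 1)

Row-insert the values π_1, π_2, … into P one at a time, bumping the leftmost entry strictly greater than the inserted value down to the next row. The recording tableau Q records, in position (i, j), the step at which that cell was added to P.
  Insert 3 (step 1): P = [3];  Q = [1]
  Insert 5 (step 2): P = [3, 5];  Q = [1, 2]
  Insert 2 (step 3): P = [2, 5] / [3];  Q = [1, 2] / [3]
  Insert 6 (step 4): P = [2, 5, 6] / [3];  Q = [1, 2, 4] / [3]
  Insert 1 (step 5): P = [1, 5, 6] / [2] / [3];  Q = [1, 2, 4] / [3] / [5]
  Insert 4 (step 6): P = [1, 4, 6] / [2, 5] / [3];  Q = [1, 2, 4] / [3, 6] / [5]
Final shape: (3, 2, 1).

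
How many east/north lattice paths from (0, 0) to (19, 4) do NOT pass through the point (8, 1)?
Number of paths = 5579

Total paths from (0, 0) to (19, 4): C(23, 19) = 8855. Paths through (8, 1): (paths (0, 0) → (8, 1)) × (paths (8, 1) → (19, 4)) = C(9, 8) · C(14, 11) = 9 · 364 = 3276. Avoidance count = 8855 − 3276 = 5579.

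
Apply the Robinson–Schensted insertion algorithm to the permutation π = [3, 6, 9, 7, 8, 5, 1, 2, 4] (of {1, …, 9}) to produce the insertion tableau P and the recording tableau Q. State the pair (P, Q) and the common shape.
P = [1, 2, 4, 8] / [3, 5, 7] / [6] / [9];  Q = [1, 2, 3, 5] / [4, 8, 9] / [6] / [7];  common shape = (4, 3, 1, 1)

Row-insert the values π_1, π_2, … into P one at a time, bumping the leftmost entry strictly greater than the inserted value down to the next row. The recording tableau Q records, in position (i, j), the step at which that cell was added to P.
  Insert 3 (step 1): P = [3];  Q = [1]
  Insert 6 (step 2): P = [3, 6];  Q = [1, 2]
  Insert 9 (step 3): P = [3, 6, 9];  Q = [1, 2, 3]
  Insert 7 (step 4): P = [3, 6, 7] / [9];  Q = [1, 2, 3] / [4]
  Insert 8 (step 5): P = [3, 6, 7, 8] / [9];  Q = [1, 2, 3, 5] / [4]
  Insert 5 (step 6): P = [3, 5, 7, 8] / [6] / [9];  Q = [1, 2, 3, 5] / [4] / [6]
  Insert 1 (step 7): P = [1, 5, 7, 8] / [3] / [6] / [9];  Q = [1, 2, 3, 5] / [4] / [6] / [7]
  Insert 2 (step 8): P = [1, 2, 7, 8] / [3, 5] / [6] / [9];  Q = [1, 2, 3, 5] / [4, 8] / [6] / [7]
  Insert 4 (step 9): P = [1, 2, 4, 8] / [3, 5, 7] / [6] / [9];  Q = [1, 2, 3, 5] / [4, 8, 9] / [6] / [7]
Final shape: (4, 3, 1, 1).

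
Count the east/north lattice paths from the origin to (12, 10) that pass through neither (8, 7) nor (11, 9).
Number of paths = 214201

Inclusion–exclusion. Total paths: C(22, 12) = 646646. Through P₁: C(15, 8)·C(7, 4) = 225225. Through P₂: C(20, 11)·C(2, 1) = 335920. Since P₁ is strictly southwest of P₂, a monotone path through both must visit P₁ then P₂; paths through both = C(15, 8)·C(5, 3)·C(2, 1) = 128700. Avoid both = 646646 − 225225 − 335920 + 128700 = 214201.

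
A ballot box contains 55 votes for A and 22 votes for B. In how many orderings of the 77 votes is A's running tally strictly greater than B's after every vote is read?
Strict-lead orderings = 4360054848967826160

Total orderings of the 77 votes with 55 for A: C(77, 55) = 10173461314258261040. By the Bertrand ballot formula (Cycle Lemma / reflection principle), the number of orderings in which A is strictly ahead of B throughout is (p − q)/(p + q) · C(p + q, p) = (55 − 22)/(55 + 22) · 10173461314258261040 = 4360054848967826160.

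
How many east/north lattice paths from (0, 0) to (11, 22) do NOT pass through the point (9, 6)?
Number of paths = 192770955

Total paths from (0, 0) to (11, 22): C(33, 11) = 193536720. Paths through (9, 6): (paths (0, 0) → (9, 6)) × (paths (9, 6) → (11, 22)) = C(15, 9) · C(18, 2) = 5005 · 153 = 765765. Avoidance count = 193536720 − 765765 = 192770955.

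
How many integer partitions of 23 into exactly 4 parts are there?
p(23, 4 parts) = 94

Partitions of n into exactly k parts are in bijection with partitions of n − k into at most k parts (subtract 1 from each part). So p(23, exactly 4) = p(19, parts ≤ 4). Computing via the recurrence p(m, j) = p(m, j−1) + p(m−j, j) gives 94.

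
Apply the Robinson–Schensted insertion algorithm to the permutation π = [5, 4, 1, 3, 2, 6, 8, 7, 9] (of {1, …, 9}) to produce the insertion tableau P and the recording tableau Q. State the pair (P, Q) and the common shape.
P = [1, 2, 6, 7, 9] / [3, 8] / [4] / [5];  Q = [1, 4, 6, 7, 9] / [2, 8] / [3] / [5];  common shape = (5, 2, 1, 1)

Row-insert the values π_1, π_2, … into P one at a time, bumping the leftmost entry strictly greater than the inserted value down to the next row. The recording tableau Q records, in position (i, j), the step at which that cell was added to P.
  Insert 5 (step 1): P = [5];  Q = [1]
  Insert 4 (step 2): P = [4] / [5];  Q = [1] / [2]
  Insert 1 (step 3): P = [1] / [4] / [5];  Q = [1] / [2] / [3]
  Insert 3 (step 4): P = [1, 3] / [4] / [5];  Q = [1, 4] / [2] / [3]
  Insert 2 (step 5): P = [1, 2] / [3] / [4] / [5];  Q = [1, 4] / [2] / [3] / [5]
  Insert 6 (step 6): P = [1, 2, 6] / [3] / [4] / [5];  Q = [1, 4, 6] / [2] / [3] / [5]
  Insert 8 (step 7): P = [1, 2, 6, 8] / [3] / [4] / [5];  Q = [1, 4, 6, 7] / [2] / [3] / [5]
  Insert 7 (step 8): P = [1, 2, 6, 7] / [3, 8] / [4] / [5];  Q = [1, 4, 6, 7] / [2, 8] / [3] / [5]
  Insert 9 (step 9): P = [1, 2, 6, 7, 9] / [3, 8] / [4] / [5];  Q = [1, 4, 6, 7, 9] / [2, 8] / [3] / [5]
Final shape: (5, 2, 1, 1).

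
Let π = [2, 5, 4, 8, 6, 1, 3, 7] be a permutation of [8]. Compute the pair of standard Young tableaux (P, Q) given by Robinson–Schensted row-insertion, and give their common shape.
P = [1, 3, 6, 7] / [2, 4] / [5, 8];  Q = [1, 2, 4, 8] / [3, 5] / [6, 7];  common shape = (4, 2, 2)

Row-insert the values π_1, π_2, … into P one at a time, bumping the leftmost entry strictly greater than the inserted value down to the next row. The recording tableau Q records, in position (i, j), the step at which that cell was added to P.
  Insert 2 (step 1): P = [2];  Q = [1]
  Insert 5 (step 2): P = [2, 5];  Q = [1, 2]
  Insert 4 (step 3): P = [2, 4] / [5];  Q = [1, 2] / [3]
  Insert 8 (step 4): P = [2, 4, 8] / [5];  Q = [1, 2, 4] / [3]
  Insert 6 (step 5): P = [2, 4, 6] / [5, 8];  Q = [1, 2, 4] / [3, 5]
  Insert 1 (step 6): P = [1, 4, 6] / [2, 8] / [5];  Q = [1, 2, 4] / [3, 5] / [6]
  Insert 3 (step 7): P = [1, 3, 6] / [2, 4] / [5, 8];  Q = [1, 2, 4] / [3, 5] / [6, 7]
  Insert 7 (step 8): P = [1, 3, 6, 7] / [2, 4] / [5, 8];  Q = [1, 2, 4, 8] / [3, 5] / [6, 7]
Final shape: (4, 2, 2).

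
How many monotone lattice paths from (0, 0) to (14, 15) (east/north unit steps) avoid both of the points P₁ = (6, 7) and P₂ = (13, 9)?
Number of paths = 52424332

Inclusion–exclusion. Total paths: C(29, 14) = 77558760. Through P₁: C(13, 6)·C(16, 8) = 22084920. Through P₂: C(22, 13)·C(7, 1) = 3481940. Since P₁ is strictly southwest of P₂, a monotone path through both must visit P₁ then P₂; paths through both = C(13, 6)·C(9, 7)·C(7, 1) = 432432. Avoid both = 77558760 − 22084920 − 3481940 + 432432 = 52424332.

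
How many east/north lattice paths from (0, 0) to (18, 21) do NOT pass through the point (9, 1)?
Number of paths = 62258993940

Total paths from (0, 0) to (18, 21): C(39, 18) = 62359143990. Paths through (9, 1): (paths (0, 0) → (9, 1)) × (paths (9, 1) → (18, 21)) = C(10, 9) · C(29, 9) = 10 · 10015005 = 100150050. Avoidance count = 62359143990 − 100150050 = 62258993940.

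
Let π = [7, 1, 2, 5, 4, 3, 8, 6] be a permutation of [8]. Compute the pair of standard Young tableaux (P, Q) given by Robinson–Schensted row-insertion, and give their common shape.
P = [1, 2, 3, 6] / [4, 8] / [5] / [7];  Q = [1, 3, 4, 7] / [2, 8] / [5] / [6];  common shape = (4, 2, 1, 1)

Row-insert the values π_1, π_2, … into P one at a time, bumping the leftmost entry strictly greater than the inserted value down to the next row. The recording tableau Q records, in position (i, j), the step at which that cell was added to P.
  Insert 7 (step 1): P = [7];  Q = [1]
  Insert 1 (step 2): P = [1] / [7];  Q = [1] / [2]
  Insert 2 (step 3): P = [1, 2] / [7];  Q = [1, 3] / [2]
  Insert 5 (step 4): P = [1, 2, 5] / [7];  Q = [1, 3, 4] / [2]
  Insert 4 (step 5): P = [1, 2, 4] / [5] / [7];  Q = [1, 3, 4] / [2] / [5]
  Insert 3 (step 6): P = [1, 2, 3] / [4] / [5] / [7];  Q = [1, 3, 4] / [2] / [5] / [6]
  Insert 8 (step 7): P = [1, 2, 3, 8] / [4] / [5] / [7];  Q = [1, 3, 4, 7] / [2] / [5] / [6]
  Insert 6 (step 8): P = [1, 2, 3, 6] / [4, 8] / [5] / [7];  Q = [1, 3, 4, 7] / [2, 8] / [5] / [6]
Final shape: (4, 2, 1, 1).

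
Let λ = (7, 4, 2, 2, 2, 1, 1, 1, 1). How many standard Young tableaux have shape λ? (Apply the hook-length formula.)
# SYT of shape (7, 4, 2, 2, 2, 1, 1, 1, 1) = 296281440

Hook-length formula: f^λ = n! / Π hook(c), product over all cells c of the Young diagram. For λ = (7, 4, 2, 2, 2, 1, 1, 1, 1), n = 21 boxes. Hook lengths by row (left-to-right, top-to-bottom): [15, 10, 6, 5, 3, 2, 1]; [11, 6, 2, 1]; [8, 3]; [7, 2]; [6, 1]; [4]; [3]; [2]; [1]. Product of hooks = 172440576000. So f^λ = 21! / 172440576000 = 51090942171709440000 / 172440576000 = 296281440.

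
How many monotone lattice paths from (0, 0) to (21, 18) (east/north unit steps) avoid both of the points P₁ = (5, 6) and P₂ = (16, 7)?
Number of paths = 47257663596

Inclusion–exclusion. Total paths: C(39, 21) = 62359143990. Through P₁: C(11, 5)·C(28, 16) = 14054850810. Through P₂: C(23, 16)·C(16, 5) = 1070845776. Since P₁ is strictly southwest of P₂, a monotone path through both must visit P₁ then P₂; paths through both = C(11, 5)·C(12, 11)·C(16, 5) = 24216192. Avoid both = 62359143990 − 14054850810 − 1070845776 + 24216192 = 47257663596.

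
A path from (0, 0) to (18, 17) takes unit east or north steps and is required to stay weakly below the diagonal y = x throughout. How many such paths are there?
Number of paths = 477638700

By the reflection principle (André's argument), the number of monotone paths to (18, 17) with n ≤ m that never go above y = x is C(35, 18) − C(35, 19) = 4537567650 − 4059928950 = 477638700.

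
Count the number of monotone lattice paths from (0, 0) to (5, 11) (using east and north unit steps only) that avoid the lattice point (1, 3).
Number of paths = 2388

Total paths from (0, 0) to (5, 11): C(16, 5) = 4368. Paths through (1, 3): (paths (0, 0) → (1, 3)) × (paths (1, 3) → (5, 11)) = C(4, 1) · C(12, 4) = 4 · 495 = 1980. Avoidance count = 4368 − 1980 = 2388.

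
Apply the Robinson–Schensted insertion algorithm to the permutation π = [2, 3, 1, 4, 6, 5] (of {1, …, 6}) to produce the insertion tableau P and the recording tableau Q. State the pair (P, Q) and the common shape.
P = [1, 3, 4, 5] / [2, 6];  Q = [1, 2, 4, 5] / [3, 6];  common shape = (4, 2)

Row-insert the values π_1, π_2, … into P one at a time, bumping the leftmost entry strictly greater than the inserted value down to the next row. The recording tableau Q records, in position (i, j), the step at which that cell was added to P.
  Insert 2 (step 1): P = [2];  Q = [1]
  Insert 3 (step 2): P = [2, 3];  Q = [1, 2]
  Insert 1 (step 3): P = [1, 3] / [2];  Q = [1, 2] / [3]
  Insert 4 (step 4): P = [1, 3, 4] / [2];  Q = [1, 2, 4] / [3]
  Insert 6 (step 5): P = [1, 3, 4, 6] / [2];  Q = [1, 2, 4, 5] / [3]
  Insert 5 (step 6): P = [1, 3, 4, 5] / [2, 6];  Q = [1, 2, 4, 5] / [3, 6]
Final shape: (4, 2).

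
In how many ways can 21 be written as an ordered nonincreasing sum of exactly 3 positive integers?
p(21, 3 parts) = 37

Partitions of n into exactly k parts are in bijection with partitions of n − k into at most k parts (subtract 1 from each part). So p(21, exactly 3) = p(18, parts ≤ 3). Computing via the recurrence p(m, j) = p(m, j−1) + p(m−j, j) gives 37.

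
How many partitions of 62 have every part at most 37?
p(62, parts ≤ 37) = 1292818

Use the recurrence p(n, m) = p(n, m−1) + p(n−m, m): either the largest part is < m (count p(n, m−1)) or the largest part is exactly m (remove one copy of m, count p(n−m, m)). With p(0, ·) = 1 this gives p(62, parts ≤ 37) = 1292818. (By conjugating Young diagrams, this also counts partitions of 62 into at most 37 parts.)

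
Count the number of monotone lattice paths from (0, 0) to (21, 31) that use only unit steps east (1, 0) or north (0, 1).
Number of paths = 191991813933920

A monotone lattice path from (0, 0) to (21, 31) consists of 21 east steps and 31 north steps in some order, so it is determined by which 21 of the 52 steps are east. The count is C(52, 21) = 191991813933920.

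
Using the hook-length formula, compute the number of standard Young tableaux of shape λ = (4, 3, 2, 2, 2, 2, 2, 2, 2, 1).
# SYT of shape (4, 3, 2, 2, 2, 2, 2, 2, 2, 1) = 28940800

Hook-length formula: f^λ = n! / Π hook(c), product over all cells c of the Young diagram. For λ = (4, 3, 2, 2, 2, 2, 2, 2, 2, 1), n = 22 boxes. Hook lengths by row (left-to-right, top-to-bottom): [13, 11, 3, 1]; [11, 9, 1]; [9, 7]; [8, 6]; [7, 5]; [6, 4]; [5, 3]; [4, 2]; [3, 1]; [1]. Product of hooks = 38837928729600. So f^λ = 22! / 38837928729600 = 1124000727777607680000 / 38837928729600 = 28940800.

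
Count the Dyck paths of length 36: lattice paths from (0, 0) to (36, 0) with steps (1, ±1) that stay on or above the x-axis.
C_18 = 477638700

These Dyck paths are counted by the Catalan number C_n = (1/(n + 1)) · C(2n, n). For n = 18: C_18 = (1/19) · C(36, 18) = 9075135300/19 = 477638700.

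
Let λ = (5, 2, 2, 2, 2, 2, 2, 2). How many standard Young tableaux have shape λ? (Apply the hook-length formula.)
# SYT of shape (5, 2, 2, 2, 2, 2, 2, 2) = 755820

Hook-length formula: f^λ = n! / Π hook(c), product over all cells c of the Young diagram. For λ = (5, 2, 2, 2, 2, 2, 2, 2), n = 19 boxes. Hook lengths by row (left-to-right, top-to-bottom): [12, 11, 3, 2, 1]; [8, 7]; [7, 6]; [6, 5]; [5, 4]; [4, 3]; [3, 2]; [2, 1]. Product of hooks = 160944537600. So f^λ = 19! / 160944537600 = 121645100408832000 / 160944537600 = 755820.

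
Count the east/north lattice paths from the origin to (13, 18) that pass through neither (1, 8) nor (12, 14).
Number of paths = 152701681

Inclusion–exclusion. Total paths: C(31, 13) = 206253075. Through P₁: C(9, 1)·C(22, 12) = 5819814. Through P₂: C(26, 12)·C(5, 1) = 48288500. Since P₁ is strictly southwest of P₂, a monotone path through both must visit P₁ then P₂; paths through both = C(9, 1)·C(17, 11)·C(5, 1) = 556920. Avoid both = 206253075 − 5819814 − 48288500 + 556920 = 152701681.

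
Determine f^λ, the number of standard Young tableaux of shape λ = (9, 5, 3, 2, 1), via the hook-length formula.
# SYT of shape (9, 5, 3, 2, 1) = 108528000

Hook-length formula: f^λ = n! / Π hook(c), product over all cells c of the Young diagram. For λ = (9, 5, 3, 2, 1), n = 20 boxes. Hook lengths by row (left-to-right, top-to-bottom): [13, 11, 9, 7, 6, 4, 3, 2, 1]; [8, 6, 4, 2, 1]; [5, 3, 1]; [3, 1]; [1]. Product of hooks = 22417274880. So f^λ = 20! / 22417274880 = 2432902008176640000 / 22417274880 = 108528000.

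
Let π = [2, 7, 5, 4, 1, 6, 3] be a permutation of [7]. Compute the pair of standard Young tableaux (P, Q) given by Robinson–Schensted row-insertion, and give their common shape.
P = [1, 3, 6] / [2, 4] / [5] / [7];  Q = [1, 2, 6] / [3, 7] / [4] / [5];  common shape = (3, 2, 1, 1)

Row-insert the values π_1, π_2, … into P one at a time, bumping the leftmost entry strictly greater than the inserted value down to the next row. The recording tableau Q records, in position (i, j), the step at which that cell was added to P.
  Insert 2 (step 1): P = [2];  Q = [1]
  Insert 7 (step 2): P = [2, 7];  Q = [1, 2]
  Insert 5 (step 3): P = [2, 5] / [7];  Q = [1, 2] / [3]
  Insert 4 (step 4): P = [2, 4] / [5] / [7];  Q = [1, 2] / [3] / [4]
  Insert 1 (step 5): P = [1, 4] / [2] / [5] / [7];  Q = [1, 2] / [3] / [4] / [5]
  Insert 6 (step 6): P = [1, 4, 6] / [2] / [5] / [7];  Q = [1, 2, 6] / [3] / [4] / [5]
  Insert 3 (step 7): P = [1, 3, 6] / [2, 4] / [5] / [7];  Q = [1, 2, 6] / [3, 7] / [4] / [5]
Final shape: (3, 2, 1, 1).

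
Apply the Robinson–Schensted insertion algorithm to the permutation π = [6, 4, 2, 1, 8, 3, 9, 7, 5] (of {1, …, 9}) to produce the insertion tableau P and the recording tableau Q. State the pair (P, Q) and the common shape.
P = [1, 3, 5] / [2, 7, 9] / [4, 8] / [6];  Q = [1, 5, 7] / [2, 6, 8] / [3, 9] / [4];  common shape = (3, 3, 2, 1)

Row-insert the values π_1, π_2, … into P one at a time, bumping the leftmost entry strictly greater than the inserted value down to the next row. The recording tableau Q records, in position (i, j), the step at which that cell was added to P.
  Insert 6 (step 1): P = [6];  Q = [1]
  Insert 4 (step 2): P = [4] / [6];  Q = [1] / [2]
  Insert 2 (step 3): P = [2] / [4] / [6];  Q = [1] / [2] / [3]
  Insert 1 (step 4): P = [1] / [2] / [4] / [6];  Q = [1] / [2] / [3] / [4]
  Insert 8 (step 5): P = [1, 8] / [2] / [4] / [6];  Q = [1, 5] / [2] / [3] / [4]
  Insert 3 (step 6): P = [1, 3] / [2, 8] / [4] / [6];  Q = [1, 5] / [2, 6] / [3] / [4]
  Insert 9 (step 7): P = [1, 3, 9] / [2, 8] / [4] / [6];  Q = [1, 5, 7] / [2, 6] / [3] / [4]
  Insert 7 (step 8): P = [1, 3, 7] / [2, 8, 9] / [4] / [6];  Q = [1, 5, 7] / [2, 6, 8] / [3] / [4]
  Insert 5 (step 9): P = [1, 3, 5] / [2, 7, 9] / [4, 8] / [6];  Q = [1, 5, 7] / [2, 6, 8] / [3, 9] / [4]
Final shape: (3, 3, 2, 1).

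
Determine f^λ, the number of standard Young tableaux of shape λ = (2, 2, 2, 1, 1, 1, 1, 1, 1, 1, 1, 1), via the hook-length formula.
# SYT of shape (2, 2, 2, 1, 1, 1, 1, 1, 1, 1, 1, 1) = 350

Hook-length formula: f^λ = n! / Π hook(c), product over all cells c of the Young diagram. For λ = (2, 2, 2, 1, 1, 1, 1, 1, 1, 1, 1, 1), n = 15 boxes. Hook lengths by row (left-to-right, top-to-bottom): [13, 3]; [12, 2]; [11, 1]; [9]; [8]; [7]; [6]; [5]; [4]; [3]; [2]; [1]. Product of hooks = 3736212480. So f^λ = 15! / 3736212480 = 1307674368000 / 3736212480 = 350.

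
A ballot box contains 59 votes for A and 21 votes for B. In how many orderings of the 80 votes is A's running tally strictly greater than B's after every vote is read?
Strict-lead orderings = 4797929050145093720

Total orderings of the 80 votes with 59 for A: C(80, 59) = 10100903263463355200. By the Bertrand ballot formula (Cycle Lemma / reflection principle), the number of orderings in which A is strictly ahead of B throughout is (p − q)/(p + q) · C(p + q, p) = (59 − 21)/(59 + 21) · 10100903263463355200 = 4797929050145093720.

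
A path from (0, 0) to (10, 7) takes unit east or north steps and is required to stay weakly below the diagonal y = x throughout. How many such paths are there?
Number of paths = 7072

By the reflection principle (André's argument), the number of monotone paths to (10, 7) with n ≤ m that never go above y = x is C(17, 10) − C(17, 11) = 19448 − 12376 = 7072.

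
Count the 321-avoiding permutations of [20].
C_20 = 6564120420

These 321-avoiding permutations are counted by the Catalan number C_n = (1/(n + 1)) · C(2n, n). For n = 20: C_20 = (1/21) · C(40, 20) = 137846528820/21 = 6564120420.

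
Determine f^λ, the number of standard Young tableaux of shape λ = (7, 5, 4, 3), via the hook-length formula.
# SYT of shape (7, 5, 4, 3) = 15519504

Hook-length formula: f^λ = n! / Π hook(c), product over all cells c of the Young diagram. For λ = (7, 5, 4, 3), n = 19 boxes. Hook lengths by row (left-to-right, top-to-bottom): [10, 9, 8, 6, 4, 2, 1]; [7, 6, 5, 3, 1]; [5, 4, 3, 1]; [3, 2, 1]. Product of hooks = 7838208000. So f^λ = 19! / 7838208000 = 121645100408832000 / 7838208000 = 15519504.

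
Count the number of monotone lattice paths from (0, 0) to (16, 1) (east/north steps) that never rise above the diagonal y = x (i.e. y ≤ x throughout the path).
Number of paths = 16

By the reflection principle (André's argument), the number of monotone paths to (16, 1) with n ≤ m that never go above y = x is C(17, 16) − C(17, 17) = 17 − 1 = 16.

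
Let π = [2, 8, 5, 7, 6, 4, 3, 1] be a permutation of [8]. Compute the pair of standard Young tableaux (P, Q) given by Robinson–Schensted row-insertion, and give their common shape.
P = [1, 3, 6] / [2] / [4] / [5] / [7] / [8];  Q = [1, 2, 4] / [3] / [5] / [6] / [7] / [8];  common shape = (3, 1, 1, 1, 1, 1)

Row-insert the values π_1, π_2, … into P one at a time, bumping the leftmost entry strictly greater than the inserted value down to the next row. The recording tableau Q records, in position (i, j), the step at which that cell was added to P.
  Insert 2 (step 1): P = [2];  Q = [1]
  Insert 8 (step 2): P = [2, 8];  Q = [1, 2]
  Insert 5 (step 3): P = [2, 5] / [8];  Q = [1, 2] / [3]
  Insert 7 (step 4): P = [2, 5, 7] / [8];  Q = [1, 2, 4] / [3]
  Insert 6 (step 5): P = [2, 5, 6] / [7] / [8];  Q = [1, 2, 4] / [3] / [5]
  Insert 4 (step 6): P = [2, 4, 6] / [5] / [7] / [8];  Q = [1, 2, 4] / [3] / [5] / [6]
  Insert 3 (step 7): P = [2, 3, 6] / [4] / [5] / [7] / [8];  Q = [1, 2, 4] / [3] / [5] / [6] / [7]
  Insert 1 (step 8): P = [1, 3, 6] / [2] / [4] / [5] / [7] / [8];  Q = [1, 2, 4] / [3] / [5] / [6] / [7] / [8]
Final shape: (3, 1, 1, 1, 1, 1).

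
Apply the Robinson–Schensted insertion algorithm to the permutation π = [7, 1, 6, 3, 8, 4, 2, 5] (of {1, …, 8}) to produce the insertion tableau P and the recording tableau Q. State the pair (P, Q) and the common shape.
P = [1, 2, 4, 5] / [3, 8] / [6] / [7];  Q = [1, 3, 5, 8] / [2, 6] / [4] / [7];  common shape = (4, 2, 1, 1)

Row-insert the values π_1, π_2, … into P one at a time, bumping the leftmost entry strictly greater than the inserted value down to the next row. The recording tableau Q records, in position (i, j), the step at which that cell was added to P.
  Insert 7 (step 1): P = [7];  Q = [1]
  Insert 1 (step 2): P = [1] / [7];  Q = [1] / [2]
  Insert 6 (step 3): P = [1, 6] / [7];  Q = [1, 3] / [2]
  Insert 3 (step 4): P = [1, 3] / [6] / [7];  Q = [1, 3] / [2] / [4]
  Insert 8 (step 5): P = [1, 3, 8] / [6] / [7];  Q = [1, 3, 5] / [2] / [4]
  Insert 4 (step 6): P = [1, 3, 4] / [6, 8] / [7];  Q = [1, 3, 5] / [2, 6] / [4]
  Insert 2 (step 7): P = [1, 2, 4] / [3, 8] / [6] / [7];  Q = [1, 3, 5] / [2, 6] / [4] / [7]
  Insert 5 (step 8): P = [1, 2, 4, 5] / [3, 8] / [6] / [7];  Q = [1, 3, 5, 8] / [2, 6] / [4] / [7]
Final shape: (4, 2, 1, 1).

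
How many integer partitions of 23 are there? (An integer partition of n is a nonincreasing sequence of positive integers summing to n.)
p(23) = 1255

Compute p(n) via the recurrence p(n, m) = p(n, m−1) + p(n−m, m), where p(n, m) counts partitions of n with all parts ≤ m and p(n) = p(n, n). The base cases are p(0, m) = 1 and p(n, 0) = 0 for n > 0. Filling the table yields p(23) = 1255. (Euler's pentagonal recurrence is an alternative.)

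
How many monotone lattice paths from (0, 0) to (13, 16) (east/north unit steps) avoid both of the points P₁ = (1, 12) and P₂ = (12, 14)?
Number of paths = 38870197

Inclusion–exclusion. Total paths: C(29, 13) = 67863915. Through P₁: C(13, 1)·C(16, 12) = 23660. Through P₂: C(26, 12)·C(3, 1) = 28973100. Since P₁ is strictly southwest of P₂, a monotone path through both must visit P₁ then P₂; paths through both = C(13, 1)·C(13, 11)·C(3, 1) = 3042. Avoid both = 67863915 − 23660 − 28973100 + 3042 = 38870197.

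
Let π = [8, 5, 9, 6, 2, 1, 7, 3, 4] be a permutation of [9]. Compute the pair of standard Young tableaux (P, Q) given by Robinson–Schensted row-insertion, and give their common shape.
P = [1, 3, 4] / [2, 6, 7] / [5, 9] / [8];  Q = [1, 3, 7] / [2, 4, 9] / [5, 8] / [6];  common shape = (3, 3, 2, 1)

Row-insert the values π_1, π_2, … into P one at a time, bumping the leftmost entry strictly greater than the inserted value down to the next row. The recording tableau Q records, in position (i, j), the step at which that cell was added to P.
  Insert 8 (step 1): P = [8];  Q = [1]
  Insert 5 (step 2): P = [5] / [8];  Q = [1] / [2]
  Insert 9 (step 3): P = [5, 9] / [8];  Q = [1, 3] / [2]
  Insert 6 (step 4): P = [5, 6] / [8, 9];  Q = [1, 3] / [2, 4]
  Insert 2 (step 5): P = [2, 6] / [5, 9] / [8];  Q = [1, 3] / [2, 4] / [5]
  Insert 1 (step 6): P = [1, 6] / [2, 9] / [5] / [8];  Q = [1, 3] / [2, 4] / [5] / [6]
  Insert 7 (step 7): P = [1, 6, 7] / [2, 9] / [5] / [8];  Q = [1, 3, 7] / [2, 4] / [5] / [6]
  Insert 3 (step 8): P = [1, 3, 7] / [2, 6] / [5, 9] / [8];  Q = [1, 3, 7] / [2, 4] / [5, 8] / [6]
  Insert 4 (step 9): P = [1, 3, 4] / [2, 6, 7] / [5, 9] / [8];  Q = [1, 3, 7] / [2, 4, 9] / [5, 8] / [6]
Final shape: (3, 3, 2, 1).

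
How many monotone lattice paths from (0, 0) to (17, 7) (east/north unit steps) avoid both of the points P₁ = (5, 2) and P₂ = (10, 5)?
Number of paths = 150384

Inclusion–exclusion. Total paths: C(24, 17) = 346104. Through P₁: C(7, 5)·C(17, 12) = 129948. Through P₂: C(15, 10)·C(9, 7) = 108108. Since P₁ is strictly southwest of P₂, a monotone path through both must visit P₁ then P₂; paths through both = C(7, 5)·C(8, 5)·C(9, 7) = 42336. Avoid both = 346104 − 129948 − 108108 + 42336 = 150384.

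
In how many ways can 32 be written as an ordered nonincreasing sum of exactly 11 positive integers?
p(32, 11 parts) = 695

Partitions of n into exactly k parts are in bijection with partitions of n − k into at most k parts (subtract 1 from each part). So p(32, exactly 11) = p(21, parts ≤ 11). Computing via the recurrence p(m, j) = p(m, j−1) + p(m−j, j) gives 695.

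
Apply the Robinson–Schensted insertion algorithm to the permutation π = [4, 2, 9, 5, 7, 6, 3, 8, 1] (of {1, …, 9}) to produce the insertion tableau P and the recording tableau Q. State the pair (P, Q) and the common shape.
P = [1, 3, 6, 8] / [2, 5] / [4] / [7] / [9];  Q = [1, 3, 5, 8] / [2, 4] / [6] / [7] / [9];  common shape = (4, 2, 1, 1, 1)

Row-insert the values π_1, π_2, … into P one at a time, bumping the leftmost entry strictly greater than the inserted value down to the next row. The recording tableau Q records, in position (i, j), the step at which that cell was added to P.
  Insert 4 (step 1): P = [4];  Q = [1]
  Insert 2 (step 2): P = [2] / [4];  Q = [1] / [2]
  Insert 9 (step 3): P = [2, 9] / [4];  Q = [1, 3] / [2]
  Insert 5 (step 4): P = [2, 5] / [4, 9];  Q = [1, 3] / [2, 4]
  Insert 7 (step 5): P = [2, 5, 7] / [4, 9];  Q = [1, 3, 5] / [2, 4]
  Insert 6 (step 6): P = [2, 5, 6] / [4, 7] / [9];  Q = [1, 3, 5] / [2, 4] / [6]
  Insert 3 (step 7): P = [2, 3, 6] / [4, 5] / [7] / [9];  Q = [1, 3, 5] / [2, 4] / [6] / [7]
  Insert 8 (step 8): P = [2, 3, 6, 8] / [4, 5] / [7] / [9];  Q = [1, 3, 5, 8] / [2, 4] / [6] / [7]
  Insert 1 (step 9): P = [1, 3, 6, 8] / [2, 5] / [4] / [7] / [9];  Q = [1, 3, 5, 8] / [2, 4] / [6] / [7] / [9]
Final shape: (4, 2, 1, 1, 1).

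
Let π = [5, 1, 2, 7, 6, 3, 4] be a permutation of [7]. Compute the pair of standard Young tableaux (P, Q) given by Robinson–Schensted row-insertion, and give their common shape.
P = [1, 2, 3, 4] / [5, 6] / [7];  Q = [1, 3, 4, 7] / [2, 5] / [6];  common shape = (4, 2, 1)

Row-insert the values π_1, π_2, … into P one at a time, bumping the leftmost entry strictly greater than the inserted value down to the next row. The recording tableau Q records, in position (i, j), the step at which that cell was added to P.
  Insert 5 (step 1): P = [5];  Q = [1]
  Insert 1 (step 2): P = [1] / [5];  Q = [1] / [2]
  Insert 2 (step 3): P = [1, 2] / [5];  Q = [1, 3] / [2]
  Insert 7 (step 4): P = [1, 2, 7] / [5];  Q = [1, 3, 4] / [2]
  Insert 6 (step 5): P = [1, 2, 6] / [5, 7];  Q = [1, 3, 4] / [2, 5]
  Insert 3 (step 6): P = [1, 2, 3] / [5, 6] / [7];  Q = [1, 3, 4] / [2, 5] / [6]
  Insert 4 (step 7): P = [1, 2, 3, 4] / [5, 6] / [7];  Q = [1, 3, 4, 7] / [2, 5] / [6]
Final shape: (4, 2, 1).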